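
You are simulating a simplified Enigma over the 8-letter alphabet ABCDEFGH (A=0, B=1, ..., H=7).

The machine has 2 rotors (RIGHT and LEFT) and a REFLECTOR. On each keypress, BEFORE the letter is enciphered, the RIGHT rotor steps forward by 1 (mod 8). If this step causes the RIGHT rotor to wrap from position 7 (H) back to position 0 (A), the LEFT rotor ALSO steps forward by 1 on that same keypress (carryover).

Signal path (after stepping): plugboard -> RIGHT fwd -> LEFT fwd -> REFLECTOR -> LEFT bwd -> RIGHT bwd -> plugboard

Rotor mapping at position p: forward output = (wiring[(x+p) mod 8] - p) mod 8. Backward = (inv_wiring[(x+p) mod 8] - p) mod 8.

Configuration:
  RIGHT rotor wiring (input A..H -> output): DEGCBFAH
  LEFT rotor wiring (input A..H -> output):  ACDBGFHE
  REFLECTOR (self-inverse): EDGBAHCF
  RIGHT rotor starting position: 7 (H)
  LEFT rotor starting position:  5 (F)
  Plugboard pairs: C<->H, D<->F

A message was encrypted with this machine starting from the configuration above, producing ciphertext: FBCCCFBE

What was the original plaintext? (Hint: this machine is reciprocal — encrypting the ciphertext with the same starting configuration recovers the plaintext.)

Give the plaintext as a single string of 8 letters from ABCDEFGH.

Char 1 ('F'): step: R->0, L->6 (L advanced); F->plug->D->R->C->L->C->refl->G->L'->B->R'->E->plug->E
Char 2 ('B'): step: R->1, L=6; B->plug->B->R->F->L->D->refl->B->L'->A->R'->D->plug->F
Char 3 ('C'): step: R->2, L=6; C->plug->H->R->C->L->C->refl->G->L'->B->R'->G->plug->G
Char 4 ('C'): step: R->3, L=6; C->plug->H->R->D->L->E->refl->A->L'->G->R'->B->plug->B
Char 5 ('C'): step: R->4, L=6; C->plug->H->R->G->L->A->refl->E->L'->D->R'->D->plug->F
Char 6 ('F'): step: R->5, L=6; F->plug->D->R->G->L->A->refl->E->L'->D->R'->B->plug->B
Char 7 ('B'): step: R->6, L=6; B->plug->B->R->B->L->G->refl->C->L'->C->R'->A->plug->A
Char 8 ('E'): step: R->7, L=6; E->plug->E->R->D->L->E->refl->A->L'->G->R'->G->plug->G

Answer: EFGBFBAG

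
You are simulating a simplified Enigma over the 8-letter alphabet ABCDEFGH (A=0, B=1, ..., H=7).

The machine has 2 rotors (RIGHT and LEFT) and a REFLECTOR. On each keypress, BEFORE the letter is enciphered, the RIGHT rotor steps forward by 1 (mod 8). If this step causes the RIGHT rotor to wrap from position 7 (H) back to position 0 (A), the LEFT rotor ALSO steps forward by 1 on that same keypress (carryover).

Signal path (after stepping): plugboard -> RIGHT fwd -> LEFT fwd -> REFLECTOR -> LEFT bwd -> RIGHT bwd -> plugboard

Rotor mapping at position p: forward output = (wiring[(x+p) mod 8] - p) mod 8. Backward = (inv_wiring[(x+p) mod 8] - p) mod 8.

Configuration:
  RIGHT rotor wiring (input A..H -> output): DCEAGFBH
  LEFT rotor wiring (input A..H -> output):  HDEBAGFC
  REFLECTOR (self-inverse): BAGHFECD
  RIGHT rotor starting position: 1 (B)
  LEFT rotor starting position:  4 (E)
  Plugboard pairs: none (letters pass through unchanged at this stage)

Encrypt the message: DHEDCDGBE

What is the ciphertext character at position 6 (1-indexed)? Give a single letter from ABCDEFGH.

Char 1 ('D'): step: R->2, L=4; D->plug->D->R->D->L->G->refl->C->L'->B->R'->G->plug->G
Char 2 ('H'): step: R->3, L=4; H->plug->H->R->B->L->C->refl->G->L'->D->R'->B->plug->B
Char 3 ('E'): step: R->4, L=4; E->plug->E->R->H->L->F->refl->E->L'->A->R'->G->plug->G
Char 4 ('D'): step: R->5, L=4; D->plug->D->R->G->L->A->refl->B->L'->C->R'->C->plug->C
Char 5 ('C'): step: R->6, L=4; C->plug->C->R->F->L->H->refl->D->L'->E->R'->D->plug->D
Char 6 ('D'): step: R->7, L=4; D->plug->D->R->F->L->H->refl->D->L'->E->R'->B->plug->B

B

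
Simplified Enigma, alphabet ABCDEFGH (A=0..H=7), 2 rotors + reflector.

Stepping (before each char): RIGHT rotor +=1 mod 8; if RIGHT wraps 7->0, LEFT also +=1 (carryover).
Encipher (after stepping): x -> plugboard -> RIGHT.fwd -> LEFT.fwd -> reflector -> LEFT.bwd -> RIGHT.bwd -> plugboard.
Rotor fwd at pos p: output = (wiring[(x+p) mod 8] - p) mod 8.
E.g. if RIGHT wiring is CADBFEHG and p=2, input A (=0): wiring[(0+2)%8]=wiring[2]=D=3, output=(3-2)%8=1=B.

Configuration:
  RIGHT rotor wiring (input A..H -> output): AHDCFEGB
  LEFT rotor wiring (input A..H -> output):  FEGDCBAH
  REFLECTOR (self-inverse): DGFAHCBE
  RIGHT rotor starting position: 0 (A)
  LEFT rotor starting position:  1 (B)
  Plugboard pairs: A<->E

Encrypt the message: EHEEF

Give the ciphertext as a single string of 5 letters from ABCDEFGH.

Answer: AFFCD

Derivation:
Char 1 ('E'): step: R->1, L=1; E->plug->A->R->G->L->G->refl->B->L'->D->R'->E->plug->A
Char 2 ('H'): step: R->2, L=1; H->plug->H->R->F->L->H->refl->E->L'->H->R'->F->plug->F
Char 3 ('E'): step: R->3, L=1; E->plug->A->R->H->L->E->refl->H->L'->F->R'->F->plug->F
Char 4 ('E'): step: R->4, L=1; E->plug->A->R->B->L->F->refl->C->L'->C->R'->C->plug->C
Char 5 ('F'): step: R->5, L=1; F->plug->F->R->G->L->G->refl->B->L'->D->R'->D->plug->D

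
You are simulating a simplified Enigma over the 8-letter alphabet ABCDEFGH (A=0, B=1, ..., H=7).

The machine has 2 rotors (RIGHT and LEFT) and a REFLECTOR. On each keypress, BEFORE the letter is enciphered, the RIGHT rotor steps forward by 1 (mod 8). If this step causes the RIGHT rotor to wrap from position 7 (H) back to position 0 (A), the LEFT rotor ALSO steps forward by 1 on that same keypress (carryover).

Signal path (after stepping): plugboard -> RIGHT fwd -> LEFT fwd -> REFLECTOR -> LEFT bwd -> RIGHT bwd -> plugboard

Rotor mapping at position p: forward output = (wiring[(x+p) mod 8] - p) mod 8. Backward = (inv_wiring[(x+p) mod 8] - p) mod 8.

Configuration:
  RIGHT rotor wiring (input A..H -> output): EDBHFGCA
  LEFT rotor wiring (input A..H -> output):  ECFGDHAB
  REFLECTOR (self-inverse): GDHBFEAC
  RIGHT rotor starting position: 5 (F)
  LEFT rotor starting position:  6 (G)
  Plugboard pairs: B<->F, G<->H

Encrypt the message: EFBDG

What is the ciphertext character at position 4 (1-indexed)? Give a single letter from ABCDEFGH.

Char 1 ('E'): step: R->6, L=6; E->plug->E->R->D->L->E->refl->F->L'->G->R'->C->plug->C
Char 2 ('F'): step: R->7, L=6; F->plug->B->R->F->L->A->refl->G->L'->C->R'->D->plug->D
Char 3 ('B'): step: R->0, L->7 (L advanced); B->plug->F->R->G->L->A->refl->G->L'->D->R'->B->plug->F
Char 4 ('D'): step: R->1, L=7; D->plug->D->R->E->L->H->refl->C->L'->A->R'->B->plug->F

F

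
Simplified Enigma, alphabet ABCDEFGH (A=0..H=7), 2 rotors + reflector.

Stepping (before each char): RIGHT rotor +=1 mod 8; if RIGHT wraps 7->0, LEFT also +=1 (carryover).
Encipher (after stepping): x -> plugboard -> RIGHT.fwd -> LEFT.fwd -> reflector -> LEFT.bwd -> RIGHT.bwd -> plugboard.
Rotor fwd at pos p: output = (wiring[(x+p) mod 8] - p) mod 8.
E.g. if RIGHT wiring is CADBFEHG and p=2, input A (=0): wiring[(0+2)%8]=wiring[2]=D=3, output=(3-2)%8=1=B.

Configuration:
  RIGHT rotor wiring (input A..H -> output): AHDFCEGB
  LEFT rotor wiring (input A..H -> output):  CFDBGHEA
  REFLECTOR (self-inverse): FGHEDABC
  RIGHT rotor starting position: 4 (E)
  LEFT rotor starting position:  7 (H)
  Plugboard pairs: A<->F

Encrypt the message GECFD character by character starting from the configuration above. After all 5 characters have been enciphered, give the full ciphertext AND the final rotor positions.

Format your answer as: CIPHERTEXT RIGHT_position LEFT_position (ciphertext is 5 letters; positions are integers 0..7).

Char 1 ('G'): step: R->5, L=7; G->plug->G->R->A->L->B->refl->G->L'->C->R'->E->plug->E
Char 2 ('E'): step: R->6, L=7; E->plug->E->R->F->L->H->refl->C->L'->E->R'->G->plug->G
Char 3 ('C'): step: R->7, L=7; C->plug->C->R->A->L->B->refl->G->L'->C->R'->A->plug->F
Char 4 ('F'): step: R->0, L->0 (L advanced); F->plug->A->R->A->L->C->refl->H->L'->F->R'->D->plug->D
Char 5 ('D'): step: R->1, L=0; D->plug->D->R->B->L->F->refl->A->L'->H->R'->H->plug->H
Final: ciphertext=EGFDH, RIGHT=1, LEFT=0

Answer: EGFDH 1 0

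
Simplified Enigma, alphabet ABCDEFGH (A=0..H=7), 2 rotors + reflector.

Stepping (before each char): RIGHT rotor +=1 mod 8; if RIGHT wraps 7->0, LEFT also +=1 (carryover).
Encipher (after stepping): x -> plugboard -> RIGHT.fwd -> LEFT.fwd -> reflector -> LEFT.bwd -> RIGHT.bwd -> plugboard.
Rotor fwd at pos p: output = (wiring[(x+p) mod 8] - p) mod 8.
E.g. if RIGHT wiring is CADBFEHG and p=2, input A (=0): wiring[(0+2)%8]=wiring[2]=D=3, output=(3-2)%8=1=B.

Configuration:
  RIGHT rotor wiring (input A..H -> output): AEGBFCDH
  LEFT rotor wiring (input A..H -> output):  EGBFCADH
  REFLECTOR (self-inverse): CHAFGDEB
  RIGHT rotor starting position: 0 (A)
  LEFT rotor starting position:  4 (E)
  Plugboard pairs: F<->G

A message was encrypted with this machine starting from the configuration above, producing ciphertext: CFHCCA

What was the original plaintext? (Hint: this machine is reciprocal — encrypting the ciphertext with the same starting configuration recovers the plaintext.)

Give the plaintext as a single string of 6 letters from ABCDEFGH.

Char 1 ('C'): step: R->1, L=4; C->plug->C->R->A->L->G->refl->E->L'->B->R'->E->plug->E
Char 2 ('F'): step: R->2, L=4; F->plug->G->R->G->L->F->refl->D->L'->D->R'->C->plug->C
Char 3 ('H'): step: R->3, L=4; H->plug->H->R->D->L->D->refl->F->L'->G->R'->A->plug->A
Char 4 ('C'): step: R->4, L=4; C->plug->C->R->H->L->B->refl->H->L'->C->R'->G->plug->F
Char 5 ('C'): step: R->5, L=4; C->plug->C->R->C->L->H->refl->B->L'->H->R'->E->plug->E
Char 6 ('A'): step: R->6, L=4; A->plug->A->R->F->L->C->refl->A->L'->E->R'->H->plug->H

Answer: ECAFEH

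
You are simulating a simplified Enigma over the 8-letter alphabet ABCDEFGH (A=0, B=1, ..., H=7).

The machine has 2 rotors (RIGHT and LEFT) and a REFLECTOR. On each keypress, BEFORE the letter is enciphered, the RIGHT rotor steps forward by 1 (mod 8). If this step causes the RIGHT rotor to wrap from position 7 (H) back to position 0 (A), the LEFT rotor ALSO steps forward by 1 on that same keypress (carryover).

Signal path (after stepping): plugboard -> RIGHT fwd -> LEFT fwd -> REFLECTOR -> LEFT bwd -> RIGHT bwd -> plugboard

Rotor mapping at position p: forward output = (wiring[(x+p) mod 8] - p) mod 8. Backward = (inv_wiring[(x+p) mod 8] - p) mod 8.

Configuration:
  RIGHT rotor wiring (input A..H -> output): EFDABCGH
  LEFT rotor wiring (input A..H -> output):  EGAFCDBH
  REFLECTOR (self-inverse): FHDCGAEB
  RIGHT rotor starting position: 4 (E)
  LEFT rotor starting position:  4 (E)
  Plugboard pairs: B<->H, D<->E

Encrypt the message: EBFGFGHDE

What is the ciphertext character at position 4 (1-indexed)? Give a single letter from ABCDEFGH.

Char 1 ('E'): step: R->5, L=4; E->plug->D->R->H->L->B->refl->H->L'->B->R'->B->plug->H
Char 2 ('B'): step: R->6, L=4; B->plug->H->R->E->L->A->refl->F->L'->C->R'->F->plug->F
Char 3 ('F'): step: R->7, L=4; F->plug->F->R->C->L->F->refl->A->L'->E->R'->D->plug->E
Char 4 ('G'): step: R->0, L->5 (L advanced); G->plug->G->R->G->L->A->refl->F->L'->H->R'->H->plug->B

B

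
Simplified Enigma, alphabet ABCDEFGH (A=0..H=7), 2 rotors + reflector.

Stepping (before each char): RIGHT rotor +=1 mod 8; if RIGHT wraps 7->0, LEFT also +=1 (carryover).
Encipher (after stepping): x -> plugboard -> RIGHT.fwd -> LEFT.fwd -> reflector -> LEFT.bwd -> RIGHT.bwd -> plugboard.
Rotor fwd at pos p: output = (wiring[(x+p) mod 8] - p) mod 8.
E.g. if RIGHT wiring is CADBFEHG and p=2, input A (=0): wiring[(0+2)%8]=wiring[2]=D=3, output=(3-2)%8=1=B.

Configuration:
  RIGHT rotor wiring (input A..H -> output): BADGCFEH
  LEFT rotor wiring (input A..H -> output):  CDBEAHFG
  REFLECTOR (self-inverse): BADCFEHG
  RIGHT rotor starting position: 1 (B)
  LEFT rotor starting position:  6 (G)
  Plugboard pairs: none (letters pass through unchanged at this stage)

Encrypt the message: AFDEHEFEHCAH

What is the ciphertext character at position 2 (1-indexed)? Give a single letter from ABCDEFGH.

Char 1 ('A'): step: R->2, L=6; A->plug->A->R->B->L->A->refl->B->L'->H->R'->G->plug->G
Char 2 ('F'): step: R->3, L=6; F->plug->F->R->G->L->C->refl->D->L'->E->R'->E->plug->E

E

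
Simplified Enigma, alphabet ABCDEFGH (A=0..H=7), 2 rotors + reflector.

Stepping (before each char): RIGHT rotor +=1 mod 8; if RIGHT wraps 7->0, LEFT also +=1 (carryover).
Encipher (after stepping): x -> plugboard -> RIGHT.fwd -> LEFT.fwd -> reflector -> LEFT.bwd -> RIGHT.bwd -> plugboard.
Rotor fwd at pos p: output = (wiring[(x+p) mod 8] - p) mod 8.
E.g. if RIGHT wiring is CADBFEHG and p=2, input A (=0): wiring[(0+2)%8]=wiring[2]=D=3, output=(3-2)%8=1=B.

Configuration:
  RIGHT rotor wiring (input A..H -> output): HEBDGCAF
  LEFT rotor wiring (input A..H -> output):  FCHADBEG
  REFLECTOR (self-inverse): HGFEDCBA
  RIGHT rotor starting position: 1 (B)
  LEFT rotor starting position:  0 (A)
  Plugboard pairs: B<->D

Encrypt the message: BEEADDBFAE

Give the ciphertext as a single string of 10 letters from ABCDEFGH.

Char 1 ('B'): step: R->2, L=0; B->plug->D->R->A->L->F->refl->C->L'->B->R'->B->plug->D
Char 2 ('E'): step: R->3, L=0; E->plug->E->R->C->L->H->refl->A->L'->D->R'->B->plug->D
Char 3 ('E'): step: R->4, L=0; E->plug->E->R->D->L->A->refl->H->L'->C->R'->A->plug->A
Char 4 ('A'): step: R->5, L=0; A->plug->A->R->F->L->B->refl->G->L'->H->R'->E->plug->E
Char 5 ('D'): step: R->6, L=0; D->plug->B->R->H->L->G->refl->B->L'->F->R'->F->plug->F
Char 6 ('D'): step: R->7, L=0; D->plug->B->R->A->L->F->refl->C->L'->B->R'->H->plug->H
Char 7 ('B'): step: R->0, L->1 (L advanced); B->plug->D->R->D->L->C->refl->F->L'->G->R'->E->plug->E
Char 8 ('F'): step: R->1, L=1; F->plug->F->R->H->L->E->refl->D->L'->F->R'->D->plug->B
Char 9 ('A'): step: R->2, L=1; A->plug->A->R->H->L->E->refl->D->L'->F->R'->G->plug->G
Char 10 ('E'): step: R->3, L=1; E->plug->E->R->C->L->H->refl->A->L'->E->R'->F->plug->F

Answer: DDAEFHEBGF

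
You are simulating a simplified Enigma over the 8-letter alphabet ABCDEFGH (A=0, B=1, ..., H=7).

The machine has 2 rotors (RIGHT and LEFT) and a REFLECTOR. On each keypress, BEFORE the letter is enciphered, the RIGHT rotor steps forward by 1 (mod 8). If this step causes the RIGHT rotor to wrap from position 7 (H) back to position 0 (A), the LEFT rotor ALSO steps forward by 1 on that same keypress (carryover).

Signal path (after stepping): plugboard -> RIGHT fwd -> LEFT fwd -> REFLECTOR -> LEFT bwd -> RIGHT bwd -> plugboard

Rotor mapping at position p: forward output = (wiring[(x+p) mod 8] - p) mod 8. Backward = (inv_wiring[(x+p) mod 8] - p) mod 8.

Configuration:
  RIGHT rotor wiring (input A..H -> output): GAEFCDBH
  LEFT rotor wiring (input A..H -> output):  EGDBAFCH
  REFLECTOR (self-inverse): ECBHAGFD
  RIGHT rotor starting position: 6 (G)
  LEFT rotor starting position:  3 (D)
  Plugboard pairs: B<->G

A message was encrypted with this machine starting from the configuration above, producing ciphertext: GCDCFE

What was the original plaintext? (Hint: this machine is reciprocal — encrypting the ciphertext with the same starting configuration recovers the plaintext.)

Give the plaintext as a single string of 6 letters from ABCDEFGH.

Char 1 ('G'): step: R->7, L=3; G->plug->B->R->H->L->A->refl->E->L'->E->R'->G->plug->B
Char 2 ('C'): step: R->0, L->4 (L advanced); C->plug->C->R->E->L->A->refl->E->L'->A->R'->B->plug->G
Char 3 ('D'): step: R->1, L=4; D->plug->D->R->B->L->B->refl->C->L'->F->R'->H->plug->H
Char 4 ('C'): step: R->2, L=4; C->plug->C->R->A->L->E->refl->A->L'->E->R'->G->plug->B
Char 5 ('F'): step: R->3, L=4; F->plug->F->R->D->L->D->refl->H->L'->G->R'->D->plug->D
Char 6 ('E'): step: R->4, L=4; E->plug->E->R->C->L->G->refl->F->L'->H->R'->B->plug->G

Answer: BGHBDG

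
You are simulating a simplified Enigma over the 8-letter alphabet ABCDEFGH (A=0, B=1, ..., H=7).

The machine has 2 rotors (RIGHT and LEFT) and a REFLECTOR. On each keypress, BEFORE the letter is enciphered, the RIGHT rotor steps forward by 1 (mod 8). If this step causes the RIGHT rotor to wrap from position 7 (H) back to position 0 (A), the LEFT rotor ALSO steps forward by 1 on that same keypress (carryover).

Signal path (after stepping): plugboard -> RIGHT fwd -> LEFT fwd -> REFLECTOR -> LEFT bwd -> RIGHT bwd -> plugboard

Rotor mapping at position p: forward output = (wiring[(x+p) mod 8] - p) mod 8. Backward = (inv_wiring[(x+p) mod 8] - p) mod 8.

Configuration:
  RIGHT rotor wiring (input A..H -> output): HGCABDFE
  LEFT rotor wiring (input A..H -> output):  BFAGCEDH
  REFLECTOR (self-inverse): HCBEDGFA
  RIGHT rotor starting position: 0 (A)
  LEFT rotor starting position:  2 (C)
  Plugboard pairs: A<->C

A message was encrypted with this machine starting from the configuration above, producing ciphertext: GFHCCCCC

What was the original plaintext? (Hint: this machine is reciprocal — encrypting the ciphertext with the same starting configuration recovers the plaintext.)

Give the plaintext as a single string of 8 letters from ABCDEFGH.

Char 1 ('G'): step: R->1, L=2; G->plug->G->R->D->L->C->refl->B->L'->E->R'->F->plug->F
Char 2 ('F'): step: R->2, L=2; F->plug->F->R->C->L->A->refl->H->L'->G->R'->B->plug->B
Char 3 ('H'): step: R->3, L=2; H->plug->H->R->H->L->D->refl->E->L'->B->R'->E->plug->E
Char 4 ('C'): step: R->4, L=2; C->plug->A->R->F->L->F->refl->G->L'->A->R'->D->plug->D
Char 5 ('C'): step: R->5, L=2; C->plug->A->R->G->L->H->refl->A->L'->C->R'->D->plug->D
Char 6 ('C'): step: R->6, L=2; C->plug->A->R->H->L->D->refl->E->L'->B->R'->C->plug->A
Char 7 ('C'): step: R->7, L=2; C->plug->A->R->F->L->F->refl->G->L'->A->R'->B->plug->B
Char 8 ('C'): step: R->0, L->3 (L advanced); C->plug->A->R->H->L->F->refl->G->L'->F->R'->G->plug->G

Answer: FBEDDABG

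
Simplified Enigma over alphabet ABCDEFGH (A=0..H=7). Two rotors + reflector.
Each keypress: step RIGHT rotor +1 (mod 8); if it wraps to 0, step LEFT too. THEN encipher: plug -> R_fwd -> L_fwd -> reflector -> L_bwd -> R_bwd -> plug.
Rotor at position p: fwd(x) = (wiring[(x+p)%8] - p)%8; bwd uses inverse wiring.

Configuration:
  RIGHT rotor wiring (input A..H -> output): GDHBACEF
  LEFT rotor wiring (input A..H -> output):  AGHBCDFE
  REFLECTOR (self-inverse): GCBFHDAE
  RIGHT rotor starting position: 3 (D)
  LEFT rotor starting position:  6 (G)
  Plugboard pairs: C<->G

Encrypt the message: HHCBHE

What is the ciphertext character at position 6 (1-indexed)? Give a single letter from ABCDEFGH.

Char 1 ('H'): step: R->4, L=6; H->plug->H->R->F->L->D->refl->F->L'->H->R'->F->plug->F
Char 2 ('H'): step: R->5, L=6; H->plug->H->R->D->L->A->refl->G->L'->B->R'->D->plug->D
Char 3 ('C'): step: R->6, L=6; C->plug->G->R->C->L->C->refl->B->L'->E->R'->H->plug->H
Char 4 ('B'): step: R->7, L=6; B->plug->B->R->H->L->F->refl->D->L'->F->R'->H->plug->H
Char 5 ('H'): step: R->0, L->7 (L advanced); H->plug->H->R->F->L->D->refl->F->L'->A->R'->E->plug->E
Char 6 ('E'): step: R->1, L=7; E->plug->E->R->B->L->B->refl->C->L'->E->R'->G->plug->C

C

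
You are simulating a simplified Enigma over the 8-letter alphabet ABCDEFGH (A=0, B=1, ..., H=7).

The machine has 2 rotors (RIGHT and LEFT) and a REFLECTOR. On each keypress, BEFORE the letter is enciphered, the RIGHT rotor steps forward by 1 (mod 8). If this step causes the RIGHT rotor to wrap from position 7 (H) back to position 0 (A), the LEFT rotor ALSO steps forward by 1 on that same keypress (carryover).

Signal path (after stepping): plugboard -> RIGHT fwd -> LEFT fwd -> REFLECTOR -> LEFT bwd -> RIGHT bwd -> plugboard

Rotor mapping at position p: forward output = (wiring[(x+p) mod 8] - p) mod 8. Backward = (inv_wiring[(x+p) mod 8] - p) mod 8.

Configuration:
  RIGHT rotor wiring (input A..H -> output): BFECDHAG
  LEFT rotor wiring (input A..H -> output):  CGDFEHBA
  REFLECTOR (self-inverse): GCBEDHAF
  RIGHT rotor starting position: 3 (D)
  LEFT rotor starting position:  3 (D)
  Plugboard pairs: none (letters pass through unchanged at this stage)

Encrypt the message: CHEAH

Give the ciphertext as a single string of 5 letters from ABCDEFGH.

Char 1 ('C'): step: R->4, L=3; C->plug->C->R->E->L->F->refl->H->L'->F->R'->E->plug->E
Char 2 ('H'): step: R->5, L=3; H->plug->H->R->G->L->D->refl->E->L'->C->R'->A->plug->A
Char 3 ('E'): step: R->6, L=3; E->plug->E->R->G->L->D->refl->E->L'->C->R'->A->plug->A
Char 4 ('A'): step: R->7, L=3; A->plug->A->R->H->L->A->refl->G->L'->D->R'->E->plug->E
Char 5 ('H'): step: R->0, L->4 (L advanced); H->plug->H->R->G->L->H->refl->F->L'->C->R'->D->plug->D

Answer: EAAED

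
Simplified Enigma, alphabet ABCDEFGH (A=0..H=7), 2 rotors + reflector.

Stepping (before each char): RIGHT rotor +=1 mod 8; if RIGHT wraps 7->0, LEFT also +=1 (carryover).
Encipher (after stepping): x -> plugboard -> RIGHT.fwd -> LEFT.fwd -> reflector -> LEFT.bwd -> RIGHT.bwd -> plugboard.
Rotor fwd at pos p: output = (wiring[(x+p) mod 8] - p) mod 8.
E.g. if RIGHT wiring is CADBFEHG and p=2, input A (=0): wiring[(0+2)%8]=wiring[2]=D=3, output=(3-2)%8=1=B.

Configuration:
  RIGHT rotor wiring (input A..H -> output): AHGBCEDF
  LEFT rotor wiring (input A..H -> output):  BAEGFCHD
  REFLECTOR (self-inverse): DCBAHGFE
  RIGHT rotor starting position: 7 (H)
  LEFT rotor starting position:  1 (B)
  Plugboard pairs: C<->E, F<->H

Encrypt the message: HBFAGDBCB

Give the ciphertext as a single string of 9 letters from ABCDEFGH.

Answer: BEEEHCGHD

Derivation:
Char 1 ('H'): step: R->0, L->2 (L advanced); H->plug->F->R->E->L->F->refl->G->L'->H->R'->B->plug->B
Char 2 ('B'): step: R->1, L=2; B->plug->B->R->F->L->B->refl->C->L'->A->R'->C->plug->E
Char 3 ('F'): step: R->2, L=2; F->plug->H->R->F->L->B->refl->C->L'->A->R'->C->plug->E
Char 4 ('A'): step: R->3, L=2; A->plug->A->R->G->L->H->refl->E->L'->B->R'->C->plug->E
Char 5 ('G'): step: R->4, L=2; G->plug->G->R->C->L->D->refl->A->L'->D->R'->F->plug->H
Char 6 ('D'): step: R->5, L=2; D->plug->D->R->D->L->A->refl->D->L'->C->R'->E->plug->C
Char 7 ('B'): step: R->6, L=2; B->plug->B->R->H->L->G->refl->F->L'->E->R'->G->plug->G
Char 8 ('C'): step: R->7, L=2; C->plug->E->R->C->L->D->refl->A->L'->D->R'->F->plug->H
Char 9 ('B'): step: R->0, L->3 (L advanced); B->plug->B->R->H->L->B->refl->C->L'->B->R'->D->plug->D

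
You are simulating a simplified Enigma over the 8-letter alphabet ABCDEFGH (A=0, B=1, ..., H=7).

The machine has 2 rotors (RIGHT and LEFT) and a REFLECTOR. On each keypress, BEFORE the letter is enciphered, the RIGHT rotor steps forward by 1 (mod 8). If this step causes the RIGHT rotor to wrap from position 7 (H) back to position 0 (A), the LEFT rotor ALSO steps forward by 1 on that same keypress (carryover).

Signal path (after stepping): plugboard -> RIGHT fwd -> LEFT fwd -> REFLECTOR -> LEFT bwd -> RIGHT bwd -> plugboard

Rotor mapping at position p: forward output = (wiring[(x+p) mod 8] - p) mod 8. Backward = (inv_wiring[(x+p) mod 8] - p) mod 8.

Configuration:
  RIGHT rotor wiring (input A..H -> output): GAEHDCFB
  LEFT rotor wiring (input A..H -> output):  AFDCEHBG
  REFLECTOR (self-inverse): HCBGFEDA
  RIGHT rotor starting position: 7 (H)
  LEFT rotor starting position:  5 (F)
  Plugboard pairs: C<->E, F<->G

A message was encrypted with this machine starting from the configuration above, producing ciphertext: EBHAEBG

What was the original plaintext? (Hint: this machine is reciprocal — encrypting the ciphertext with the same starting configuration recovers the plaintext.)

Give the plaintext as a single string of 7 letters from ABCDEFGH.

Answer: FCDFHHB

Derivation:
Char 1 ('E'): step: R->0, L->6 (L advanced); E->plug->C->R->E->L->F->refl->E->L'->F->R'->G->plug->F
Char 2 ('B'): step: R->1, L=6; B->plug->B->R->D->L->H->refl->A->L'->B->R'->E->plug->C
Char 3 ('H'): step: R->2, L=6; H->plug->H->R->G->L->G->refl->D->L'->A->R'->D->plug->D
Char 4 ('A'): step: R->3, L=6; A->plug->A->R->E->L->F->refl->E->L'->F->R'->G->plug->F
Char 5 ('E'): step: R->4, L=6; E->plug->C->R->B->L->A->refl->H->L'->D->R'->H->plug->H
Char 6 ('B'): step: R->5, L=6; B->plug->B->R->A->L->D->refl->G->L'->G->R'->H->plug->H
Char 7 ('G'): step: R->6, L=6; G->plug->F->R->B->L->A->refl->H->L'->D->R'->B->plug->B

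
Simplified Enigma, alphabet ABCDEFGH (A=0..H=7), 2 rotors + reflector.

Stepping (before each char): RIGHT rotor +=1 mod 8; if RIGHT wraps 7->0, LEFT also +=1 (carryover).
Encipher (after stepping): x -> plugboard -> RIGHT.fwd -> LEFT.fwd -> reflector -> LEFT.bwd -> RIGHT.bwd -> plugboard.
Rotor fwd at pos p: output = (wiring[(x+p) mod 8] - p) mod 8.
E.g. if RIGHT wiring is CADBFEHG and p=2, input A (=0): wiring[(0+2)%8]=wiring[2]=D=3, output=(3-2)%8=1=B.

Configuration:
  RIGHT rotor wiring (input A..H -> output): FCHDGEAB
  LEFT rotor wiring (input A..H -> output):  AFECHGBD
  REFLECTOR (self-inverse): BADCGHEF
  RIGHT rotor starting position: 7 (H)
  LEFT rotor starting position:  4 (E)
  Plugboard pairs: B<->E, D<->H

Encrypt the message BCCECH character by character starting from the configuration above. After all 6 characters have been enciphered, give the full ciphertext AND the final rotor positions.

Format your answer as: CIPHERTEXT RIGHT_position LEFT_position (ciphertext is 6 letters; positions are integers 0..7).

Answer: AADGEC 5 5

Derivation:
Char 1 ('B'): step: R->0, L->5 (L advanced); B->plug->E->R->G->L->F->refl->H->L'->F->R'->A->plug->A
Char 2 ('C'): step: R->1, L=5; C->plug->C->R->C->L->G->refl->E->L'->B->R'->A->plug->A
Char 3 ('C'): step: R->2, L=5; C->plug->C->R->E->L->A->refl->B->L'->A->R'->H->plug->D
Char 4 ('E'): step: R->3, L=5; E->plug->B->R->D->L->D->refl->C->L'->H->R'->G->plug->G
Char 5 ('C'): step: R->4, L=5; C->plug->C->R->E->L->A->refl->B->L'->A->R'->B->plug->E
Char 6 ('H'): step: R->5, L=5; H->plug->D->R->A->L->B->refl->A->L'->E->R'->C->plug->C
Final: ciphertext=AADGEC, RIGHT=5, LEFT=5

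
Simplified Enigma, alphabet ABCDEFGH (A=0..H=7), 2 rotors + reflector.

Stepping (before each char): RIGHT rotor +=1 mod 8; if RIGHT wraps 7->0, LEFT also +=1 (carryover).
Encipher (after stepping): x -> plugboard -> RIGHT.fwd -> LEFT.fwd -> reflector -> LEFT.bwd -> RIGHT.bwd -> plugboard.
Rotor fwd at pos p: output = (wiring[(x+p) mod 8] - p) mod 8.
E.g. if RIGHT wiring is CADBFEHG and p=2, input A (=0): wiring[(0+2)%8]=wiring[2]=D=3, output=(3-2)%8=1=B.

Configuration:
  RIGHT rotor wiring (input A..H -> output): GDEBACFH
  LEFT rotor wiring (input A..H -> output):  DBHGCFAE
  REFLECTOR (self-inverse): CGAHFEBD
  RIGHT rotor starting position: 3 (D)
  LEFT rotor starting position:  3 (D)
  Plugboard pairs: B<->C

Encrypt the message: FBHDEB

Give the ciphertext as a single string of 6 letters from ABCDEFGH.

Char 1 ('F'): step: R->4, L=3; F->plug->F->R->H->L->E->refl->F->L'->D->R'->D->plug->D
Char 2 ('B'): step: R->5, L=3; B->plug->C->R->C->L->C->refl->A->L'->F->R'->A->plug->A
Char 3 ('H'): step: R->6, L=3; H->plug->H->R->E->L->B->refl->G->L'->G->R'->E->plug->E
Char 4 ('D'): step: R->7, L=3; D->plug->D->R->F->L->A->refl->C->L'->C->R'->E->plug->E
Char 5 ('E'): step: R->0, L->4 (L advanced); E->plug->E->R->A->L->G->refl->B->L'->B->R'->D->plug->D
Char 6 ('B'): step: R->1, L=4; B->plug->C->R->A->L->G->refl->B->L'->B->R'->E->plug->E

Answer: DAEEDE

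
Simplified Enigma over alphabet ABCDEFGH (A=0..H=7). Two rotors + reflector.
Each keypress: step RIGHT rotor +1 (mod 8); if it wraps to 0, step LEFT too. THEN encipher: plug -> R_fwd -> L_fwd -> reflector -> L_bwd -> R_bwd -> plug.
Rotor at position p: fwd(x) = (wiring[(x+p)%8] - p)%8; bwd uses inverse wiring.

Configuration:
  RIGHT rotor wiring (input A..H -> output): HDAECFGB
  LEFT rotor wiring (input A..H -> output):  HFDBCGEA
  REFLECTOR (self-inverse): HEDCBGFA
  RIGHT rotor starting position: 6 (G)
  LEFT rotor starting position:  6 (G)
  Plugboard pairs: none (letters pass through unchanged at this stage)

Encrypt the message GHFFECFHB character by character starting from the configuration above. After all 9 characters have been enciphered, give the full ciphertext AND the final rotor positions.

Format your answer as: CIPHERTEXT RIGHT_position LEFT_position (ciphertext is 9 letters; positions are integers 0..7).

Char 1 ('G'): step: R->7, L=6; G->plug->G->R->G->L->E->refl->B->L'->C->R'->A->plug->A
Char 2 ('H'): step: R->0, L->7 (L advanced); H->plug->H->R->B->L->A->refl->H->L'->G->R'->G->plug->G
Char 3 ('F'): step: R->1, L=7; F->plug->F->R->F->L->D->refl->C->L'->E->R'->E->plug->E
Char 4 ('F'): step: R->2, L=7; F->plug->F->R->H->L->F->refl->G->L'->C->R'->B->plug->B
Char 5 ('E'): step: R->3, L=7; E->plug->E->R->G->L->H->refl->A->L'->B->R'->A->plug->A
Char 6 ('C'): step: R->4, L=7; C->plug->C->R->C->L->G->refl->F->L'->H->R'->F->plug->F
Char 7 ('F'): step: R->5, L=7; F->plug->F->R->D->L->E->refl->B->L'->A->R'->A->plug->A
Char 8 ('H'): step: R->6, L=7; H->plug->H->R->H->L->F->refl->G->L'->C->R'->E->plug->E
Char 9 ('B'): step: R->7, L=7; B->plug->B->R->A->L->B->refl->E->L'->D->R'->F->plug->F
Final: ciphertext=AGEBAFAEF, RIGHT=7, LEFT=7

Answer: AGEBAFAEF 7 7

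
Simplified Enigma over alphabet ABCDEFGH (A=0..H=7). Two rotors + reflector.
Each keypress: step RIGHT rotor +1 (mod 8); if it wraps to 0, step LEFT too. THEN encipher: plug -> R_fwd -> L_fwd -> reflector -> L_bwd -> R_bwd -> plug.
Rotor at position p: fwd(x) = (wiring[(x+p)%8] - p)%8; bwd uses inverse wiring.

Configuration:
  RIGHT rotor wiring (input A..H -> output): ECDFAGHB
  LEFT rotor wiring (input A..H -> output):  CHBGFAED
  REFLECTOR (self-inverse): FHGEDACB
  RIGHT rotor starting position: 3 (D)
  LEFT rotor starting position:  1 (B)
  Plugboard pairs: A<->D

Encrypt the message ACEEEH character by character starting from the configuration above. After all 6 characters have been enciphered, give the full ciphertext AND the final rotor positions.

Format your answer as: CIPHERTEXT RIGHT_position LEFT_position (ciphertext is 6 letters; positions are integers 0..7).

Answer: CABHAC 1 2

Derivation:
Char 1 ('A'): step: R->4, L=1; A->plug->D->R->F->L->D->refl->E->L'->D->R'->C->plug->C
Char 2 ('C'): step: R->5, L=1; C->plug->C->R->E->L->H->refl->B->L'->H->R'->D->plug->A
Char 3 ('E'): step: R->6, L=1; E->plug->E->R->F->L->D->refl->E->L'->D->R'->B->plug->B
Char 4 ('E'): step: R->7, L=1; E->plug->E->R->G->L->C->refl->G->L'->A->R'->H->plug->H
Char 5 ('E'): step: R->0, L->2 (L advanced); E->plug->E->R->A->L->H->refl->B->L'->F->R'->D->plug->A
Char 6 ('H'): step: R->1, L=2; H->plug->H->R->D->L->G->refl->C->L'->E->R'->C->plug->C
Final: ciphertext=CABHAC, RIGHT=1, LEFT=2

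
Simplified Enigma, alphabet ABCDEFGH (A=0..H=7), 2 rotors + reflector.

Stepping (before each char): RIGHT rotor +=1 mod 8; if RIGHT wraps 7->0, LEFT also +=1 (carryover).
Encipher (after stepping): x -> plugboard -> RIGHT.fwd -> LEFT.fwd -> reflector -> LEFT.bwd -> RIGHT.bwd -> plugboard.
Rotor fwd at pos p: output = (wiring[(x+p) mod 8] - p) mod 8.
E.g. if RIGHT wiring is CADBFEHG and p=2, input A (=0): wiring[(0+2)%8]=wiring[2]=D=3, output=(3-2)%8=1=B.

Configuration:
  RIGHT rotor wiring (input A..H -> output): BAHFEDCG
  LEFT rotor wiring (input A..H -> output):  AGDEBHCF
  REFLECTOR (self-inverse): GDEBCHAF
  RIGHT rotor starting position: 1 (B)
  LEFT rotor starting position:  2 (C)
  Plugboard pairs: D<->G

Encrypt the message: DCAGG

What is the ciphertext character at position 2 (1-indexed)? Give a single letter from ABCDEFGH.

Char 1 ('D'): step: R->2, L=2; D->plug->G->R->H->L->E->refl->C->L'->B->R'->D->plug->G
Char 2 ('C'): step: R->3, L=2; C->plug->C->R->A->L->B->refl->D->L'->F->R'->G->plug->D

D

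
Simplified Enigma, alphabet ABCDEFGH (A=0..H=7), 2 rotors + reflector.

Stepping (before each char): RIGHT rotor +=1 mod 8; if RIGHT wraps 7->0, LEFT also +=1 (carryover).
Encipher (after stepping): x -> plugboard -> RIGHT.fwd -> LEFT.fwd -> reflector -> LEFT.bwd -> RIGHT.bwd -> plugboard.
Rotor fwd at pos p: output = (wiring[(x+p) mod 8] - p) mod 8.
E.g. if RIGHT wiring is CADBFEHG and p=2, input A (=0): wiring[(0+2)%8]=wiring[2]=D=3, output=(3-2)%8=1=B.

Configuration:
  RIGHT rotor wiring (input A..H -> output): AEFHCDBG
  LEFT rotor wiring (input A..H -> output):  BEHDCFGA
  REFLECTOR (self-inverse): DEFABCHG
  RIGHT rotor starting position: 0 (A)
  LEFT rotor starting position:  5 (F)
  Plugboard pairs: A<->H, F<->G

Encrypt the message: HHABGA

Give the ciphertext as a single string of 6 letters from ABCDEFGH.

Answer: DDCCFE

Derivation:
Char 1 ('H'): step: R->1, L=5; H->plug->A->R->D->L->E->refl->B->L'->B->R'->D->plug->D
Char 2 ('H'): step: R->2, L=5; H->plug->A->R->D->L->E->refl->B->L'->B->R'->D->plug->D
Char 3 ('A'): step: R->3, L=5; A->plug->H->R->C->L->D->refl->A->L'->A->R'->C->plug->C
Char 4 ('B'): step: R->4, L=5; B->plug->B->R->H->L->F->refl->C->L'->F->R'->C->plug->C
Char 5 ('G'): step: R->5, L=5; G->plug->F->R->A->L->A->refl->D->L'->C->R'->G->plug->F
Char 6 ('A'): step: R->6, L=5; A->plug->H->R->F->L->C->refl->F->L'->H->R'->E->plug->E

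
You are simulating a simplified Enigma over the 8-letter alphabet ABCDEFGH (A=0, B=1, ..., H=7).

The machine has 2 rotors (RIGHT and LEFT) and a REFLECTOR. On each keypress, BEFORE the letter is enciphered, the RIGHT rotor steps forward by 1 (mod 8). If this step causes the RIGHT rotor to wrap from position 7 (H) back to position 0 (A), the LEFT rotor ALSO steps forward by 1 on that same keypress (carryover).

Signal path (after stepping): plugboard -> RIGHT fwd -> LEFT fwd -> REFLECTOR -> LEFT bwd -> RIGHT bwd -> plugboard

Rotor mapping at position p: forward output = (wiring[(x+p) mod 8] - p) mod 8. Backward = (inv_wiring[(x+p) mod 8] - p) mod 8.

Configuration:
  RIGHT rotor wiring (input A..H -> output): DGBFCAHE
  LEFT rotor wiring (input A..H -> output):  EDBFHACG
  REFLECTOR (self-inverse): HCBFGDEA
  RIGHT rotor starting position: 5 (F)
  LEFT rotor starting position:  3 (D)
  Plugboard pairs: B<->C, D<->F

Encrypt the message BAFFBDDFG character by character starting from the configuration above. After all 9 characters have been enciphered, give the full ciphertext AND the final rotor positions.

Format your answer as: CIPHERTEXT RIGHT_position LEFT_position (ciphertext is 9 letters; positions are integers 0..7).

Char 1 ('B'): step: R->6, L=3; B->plug->C->R->F->L->B->refl->C->L'->A->R'->D->plug->F
Char 2 ('A'): step: R->7, L=3; A->plug->A->R->F->L->B->refl->C->L'->A->R'->H->plug->H
Char 3 ('F'): step: R->0, L->4 (L advanced); F->plug->D->R->F->L->H->refl->A->L'->E->R'->H->plug->H
Char 4 ('F'): step: R->1, L=4; F->plug->D->R->B->L->E->refl->G->L'->C->R'->H->plug->H
Char 5 ('B'): step: R->2, L=4; B->plug->C->R->A->L->D->refl->F->L'->G->R'->D->plug->F
Char 6 ('D'): step: R->3, L=4; D->plug->F->R->A->L->D->refl->F->L'->G->R'->H->plug->H
Char 7 ('D'): step: R->4, L=4; D->plug->F->R->C->L->G->refl->E->L'->B->R'->H->plug->H
Char 8 ('F'): step: R->5, L=4; F->plug->D->R->G->L->F->refl->D->L'->A->R'->G->plug->G
Char 9 ('G'): step: R->6, L=4; G->plug->G->R->E->L->A->refl->H->L'->F->R'->C->plug->B
Final: ciphertext=FHHHFHHGB, RIGHT=6, LEFT=4

Answer: FHHHFHHGB 6 4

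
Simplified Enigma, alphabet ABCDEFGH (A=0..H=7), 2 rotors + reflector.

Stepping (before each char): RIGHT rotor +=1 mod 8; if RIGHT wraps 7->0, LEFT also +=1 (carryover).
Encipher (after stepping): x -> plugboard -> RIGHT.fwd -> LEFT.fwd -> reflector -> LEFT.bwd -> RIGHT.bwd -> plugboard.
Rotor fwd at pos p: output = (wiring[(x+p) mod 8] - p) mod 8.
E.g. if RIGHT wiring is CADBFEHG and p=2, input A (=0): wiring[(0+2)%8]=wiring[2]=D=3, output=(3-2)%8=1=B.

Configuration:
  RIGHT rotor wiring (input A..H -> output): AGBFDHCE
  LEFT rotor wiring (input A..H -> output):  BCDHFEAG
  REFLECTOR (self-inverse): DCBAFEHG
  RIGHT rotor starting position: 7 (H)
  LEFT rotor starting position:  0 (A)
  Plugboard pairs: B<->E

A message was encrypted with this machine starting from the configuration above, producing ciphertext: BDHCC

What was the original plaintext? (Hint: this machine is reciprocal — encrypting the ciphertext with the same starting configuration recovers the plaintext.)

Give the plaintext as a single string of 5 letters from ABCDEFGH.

Answer: EAADE

Derivation:
Char 1 ('B'): step: R->0, L->1 (L advanced); B->plug->E->R->D->L->E->refl->F->L'->G->R'->B->plug->E
Char 2 ('D'): step: R->1, L=1; D->plug->D->R->C->L->G->refl->H->L'->F->R'->A->plug->A
Char 3 ('H'): step: R->2, L=1; H->plug->H->R->E->L->D->refl->A->L'->H->R'->A->plug->A
Char 4 ('C'): step: R->3, L=1; C->plug->C->R->E->L->D->refl->A->L'->H->R'->D->plug->D
Char 5 ('C'): step: R->4, L=1; C->plug->C->R->G->L->F->refl->E->L'->D->R'->B->plug->E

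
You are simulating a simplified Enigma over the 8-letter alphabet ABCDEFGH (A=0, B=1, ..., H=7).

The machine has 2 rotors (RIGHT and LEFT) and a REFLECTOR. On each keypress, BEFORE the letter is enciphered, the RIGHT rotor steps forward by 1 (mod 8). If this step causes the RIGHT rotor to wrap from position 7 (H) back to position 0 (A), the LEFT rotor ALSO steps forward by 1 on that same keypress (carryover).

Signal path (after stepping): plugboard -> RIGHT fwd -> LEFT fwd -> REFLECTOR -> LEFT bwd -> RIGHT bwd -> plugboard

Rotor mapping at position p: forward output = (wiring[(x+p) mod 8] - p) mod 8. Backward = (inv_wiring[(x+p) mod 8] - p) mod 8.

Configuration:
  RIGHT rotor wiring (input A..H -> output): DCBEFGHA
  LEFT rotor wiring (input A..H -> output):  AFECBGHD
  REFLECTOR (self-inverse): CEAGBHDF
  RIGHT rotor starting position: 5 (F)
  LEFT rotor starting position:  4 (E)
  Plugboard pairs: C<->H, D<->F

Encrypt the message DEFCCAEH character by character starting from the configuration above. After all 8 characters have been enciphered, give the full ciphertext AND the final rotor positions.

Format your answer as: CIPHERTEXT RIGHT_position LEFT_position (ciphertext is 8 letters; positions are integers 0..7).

Answer: ABHHAFCB 5 5

Derivation:
Char 1 ('D'): step: R->6, L=4; D->plug->F->R->G->L->A->refl->C->L'->B->R'->A->plug->A
Char 2 ('E'): step: R->7, L=4; E->plug->E->R->F->L->B->refl->E->L'->E->R'->B->plug->B
Char 3 ('F'): step: R->0, L->5 (L advanced); F->plug->D->R->E->L->A->refl->C->L'->B->R'->C->plug->H
Char 4 ('C'): step: R->1, L=5; C->plug->H->R->C->L->G->refl->D->L'->D->R'->C->plug->H
Char 5 ('C'): step: R->2, L=5; C->plug->H->R->A->L->B->refl->E->L'->H->R'->A->plug->A
Char 6 ('A'): step: R->3, L=5; A->plug->A->R->B->L->C->refl->A->L'->E->R'->D->plug->F
Char 7 ('E'): step: R->4, L=5; E->plug->E->R->H->L->E->refl->B->L'->A->R'->H->plug->C
Char 8 ('H'): step: R->5, L=5; H->plug->C->R->D->L->D->refl->G->L'->C->R'->B->plug->B
Final: ciphertext=ABHHAFCB, RIGHT=5, LEFT=5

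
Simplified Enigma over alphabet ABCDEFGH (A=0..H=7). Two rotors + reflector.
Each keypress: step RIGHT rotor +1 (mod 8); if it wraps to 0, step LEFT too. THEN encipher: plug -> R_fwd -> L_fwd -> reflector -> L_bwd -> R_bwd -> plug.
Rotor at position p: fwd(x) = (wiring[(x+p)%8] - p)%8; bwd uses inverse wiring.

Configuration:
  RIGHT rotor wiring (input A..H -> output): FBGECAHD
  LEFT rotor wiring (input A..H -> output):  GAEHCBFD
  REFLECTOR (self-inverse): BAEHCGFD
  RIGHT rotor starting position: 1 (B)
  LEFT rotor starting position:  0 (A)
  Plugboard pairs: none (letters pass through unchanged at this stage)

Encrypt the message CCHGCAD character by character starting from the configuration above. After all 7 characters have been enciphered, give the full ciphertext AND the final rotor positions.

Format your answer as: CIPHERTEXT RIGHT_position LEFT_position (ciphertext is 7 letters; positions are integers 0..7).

Char 1 ('C'): step: R->2, L=0; C->plug->C->R->A->L->G->refl->F->L'->G->R'->D->plug->D
Char 2 ('C'): step: R->3, L=0; C->plug->C->R->F->L->B->refl->A->L'->B->R'->A->plug->A
Char 3 ('H'): step: R->4, L=0; H->plug->H->R->A->L->G->refl->F->L'->G->R'->A->plug->A
Char 4 ('G'): step: R->5, L=0; G->plug->G->R->H->L->D->refl->H->L'->D->R'->A->plug->A
Char 5 ('C'): step: R->6, L=0; C->plug->C->R->H->L->D->refl->H->L'->D->R'->D->plug->D
Char 6 ('A'): step: R->7, L=0; A->plug->A->R->E->L->C->refl->E->L'->C->R'->C->plug->C
Char 7 ('D'): step: R->0, L->1 (L advanced); D->plug->D->R->E->L->A->refl->B->L'->D->R'->H->plug->H
Final: ciphertext=DAAADCH, RIGHT=0, LEFT=1

Answer: DAAADCH 0 1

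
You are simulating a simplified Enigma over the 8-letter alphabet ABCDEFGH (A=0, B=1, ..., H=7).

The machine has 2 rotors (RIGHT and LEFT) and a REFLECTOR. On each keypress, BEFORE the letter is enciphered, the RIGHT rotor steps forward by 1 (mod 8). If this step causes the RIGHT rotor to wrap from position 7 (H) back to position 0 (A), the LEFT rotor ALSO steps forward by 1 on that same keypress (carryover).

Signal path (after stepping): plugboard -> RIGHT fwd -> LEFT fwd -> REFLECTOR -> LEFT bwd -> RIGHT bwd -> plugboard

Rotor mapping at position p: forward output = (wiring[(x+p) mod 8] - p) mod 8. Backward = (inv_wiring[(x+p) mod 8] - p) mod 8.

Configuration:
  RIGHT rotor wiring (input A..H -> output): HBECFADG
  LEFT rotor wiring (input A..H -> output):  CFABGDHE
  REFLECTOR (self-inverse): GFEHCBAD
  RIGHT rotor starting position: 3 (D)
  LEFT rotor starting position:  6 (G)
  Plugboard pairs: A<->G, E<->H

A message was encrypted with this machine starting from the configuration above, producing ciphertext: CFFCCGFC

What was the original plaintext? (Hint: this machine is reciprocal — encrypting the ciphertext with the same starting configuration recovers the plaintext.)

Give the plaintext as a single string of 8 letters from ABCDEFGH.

Answer: AEEEEBDE

Derivation:
Char 1 ('C'): step: R->4, L=6; C->plug->C->R->H->L->F->refl->B->L'->A->R'->G->plug->A
Char 2 ('F'): step: R->5, L=6; F->plug->F->R->H->L->F->refl->B->L'->A->R'->H->plug->E
Char 3 ('F'): step: R->6, L=6; F->plug->F->R->E->L->C->refl->E->L'->C->R'->H->plug->E
Char 4 ('C'): step: R->7, L=6; C->plug->C->R->C->L->E->refl->C->L'->E->R'->H->plug->E
Char 5 ('C'): step: R->0, L->7 (L advanced); C->plug->C->R->E->L->C->refl->E->L'->G->R'->H->plug->E
Char 6 ('G'): step: R->1, L=7; G->plug->A->R->A->L->F->refl->B->L'->D->R'->B->plug->B
Char 7 ('F'): step: R->2, L=7; F->plug->F->R->E->L->C->refl->E->L'->G->R'->D->plug->D
Char 8 ('C'): step: R->3, L=7; C->plug->C->R->F->L->H->refl->D->L'->B->R'->H->plug->E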